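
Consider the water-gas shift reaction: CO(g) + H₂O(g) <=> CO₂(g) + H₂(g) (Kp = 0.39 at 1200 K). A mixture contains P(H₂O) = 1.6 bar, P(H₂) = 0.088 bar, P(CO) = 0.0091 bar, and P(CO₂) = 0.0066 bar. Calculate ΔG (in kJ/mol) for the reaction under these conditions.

ΔG = -22.7 kJ/mol

Qp = P(CO₂)·P(H₂) / (P(CO)·P(H₂O)) = (0.0066)·(0.088) / ((0.0091)·(1.6)) = 0.0399
ΔG = RT ln(Qp/Kp) = (8.314 J mol⁻¹ K⁻¹)(1200 K) × ln(0.0399/0.39)
   = (9.977 kJ/mol)(-2.280) = -22.7 kJ/mol
ΔG < 0, so the forward reaction is spontaneous (proceeds forward).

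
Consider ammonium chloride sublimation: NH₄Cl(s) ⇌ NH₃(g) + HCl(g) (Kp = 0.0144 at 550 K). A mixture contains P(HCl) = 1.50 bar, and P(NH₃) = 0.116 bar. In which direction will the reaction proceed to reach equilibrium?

(NH₄Cl is a pure solid — omitted from Qp.)
Qp = P(NH₃)·P(HCl) = (0.116)·(1.50) = 0.174
Qp = 0.174 > Kp = 0.0144, so the reverse reaction proceeds.

in the reverse direction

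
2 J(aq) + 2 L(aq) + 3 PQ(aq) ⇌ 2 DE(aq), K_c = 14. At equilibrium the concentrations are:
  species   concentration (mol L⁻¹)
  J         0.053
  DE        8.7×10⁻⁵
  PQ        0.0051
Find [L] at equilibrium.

At equilibrium, K_c = [DE]² / ([J]²·[L]²·[PQ]³) = 14.
(8.7×10⁻⁵)² / ((0.053)²·([L])²·(0.0051)³) = 14
[L]² = 1.45 ⇒ [L] = 1.2 mol L⁻¹

[L] = 1.2 mol L⁻¹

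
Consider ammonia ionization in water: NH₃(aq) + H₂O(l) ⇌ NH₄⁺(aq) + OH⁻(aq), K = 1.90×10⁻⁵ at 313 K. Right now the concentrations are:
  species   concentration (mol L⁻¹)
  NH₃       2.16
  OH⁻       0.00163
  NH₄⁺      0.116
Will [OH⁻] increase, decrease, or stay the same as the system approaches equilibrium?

decrease

(H₂O is a pure liquid — omitted from Q.)
Q = [NH₄⁺]·[OH⁻] / [NH₃] = (0.116)·(0.00163) / (2.16) = 8.75×10⁻⁵
Q = 8.75×10⁻⁵ > K = 1.90×10⁻⁵: net reverse reaction.
OH⁻ is a product, so it decreases.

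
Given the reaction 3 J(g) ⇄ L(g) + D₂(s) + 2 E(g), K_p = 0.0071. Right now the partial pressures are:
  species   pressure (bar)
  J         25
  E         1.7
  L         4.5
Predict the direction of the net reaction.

(D₂ is a pure solid — omitted from Q_p.)
Q_p = P(L)·P(E)² / P(J)³ = (4.5)·(1.7)² / (25)³ = 8.3×10⁻⁴
Q_p = 8.3×10⁻⁴ < K_p = 0.0071, so the forward reaction proceeds.

toward products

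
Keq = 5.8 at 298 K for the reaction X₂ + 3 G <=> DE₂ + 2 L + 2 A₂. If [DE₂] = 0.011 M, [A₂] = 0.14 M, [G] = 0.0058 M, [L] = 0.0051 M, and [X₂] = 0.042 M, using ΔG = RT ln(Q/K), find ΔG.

Q = [DE₂]·[L]²·[A₂]² / ([X₂]·[G]³) = (0.011)·(0.0051)²·(0.14)² / ((0.042)·(0.0058)³) = 0.684
ΔG = RT ln(Q/Keq) = (8.314 J mol⁻¹ K⁻¹)(298 K) × ln(0.684/5.8)
   = (2.478 kJ/mol)(-2.138) = -5.30 kJ/mol
ΔG < 0, so the forward reaction is spontaneous (proceeds forward).

ΔG = -5.30 kJ/mol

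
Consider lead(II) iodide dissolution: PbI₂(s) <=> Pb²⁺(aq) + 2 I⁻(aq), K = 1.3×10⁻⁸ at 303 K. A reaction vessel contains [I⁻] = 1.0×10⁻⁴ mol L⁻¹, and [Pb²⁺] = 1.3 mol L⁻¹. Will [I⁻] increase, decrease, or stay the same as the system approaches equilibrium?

(PbI₂ is a pure solid — omitted from Q.)
Q = [Pb²⁺]·[I⁻]² = (1.3)·(1.0×10⁻⁴)² = 1.3×10⁻⁸
Q = 1.3×10⁻⁸ = K; the system is at equilibrium.

stay the same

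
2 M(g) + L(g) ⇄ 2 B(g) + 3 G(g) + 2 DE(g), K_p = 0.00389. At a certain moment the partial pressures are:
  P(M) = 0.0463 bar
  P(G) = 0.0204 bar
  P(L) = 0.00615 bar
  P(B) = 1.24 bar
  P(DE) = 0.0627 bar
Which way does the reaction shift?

at equilibrium

Q_p = P(B)²·P(G)³·P(DE)² / (P(M)²·P(L)) = (1.24)²·(0.0204)³·(0.0627)² / ((0.0463)²·(0.00615)) = 0.00389
Q_p = 0.00389 = K_p, so the system is already at equilibrium.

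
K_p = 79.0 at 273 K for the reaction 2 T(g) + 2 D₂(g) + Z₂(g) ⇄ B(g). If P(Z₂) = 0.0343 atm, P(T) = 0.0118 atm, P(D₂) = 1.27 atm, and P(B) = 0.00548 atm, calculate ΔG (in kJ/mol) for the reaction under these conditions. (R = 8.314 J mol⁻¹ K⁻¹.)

Q_p = P(B) / (P(T)²·P(D₂)²·P(Z₂)) = (0.00548) / ((0.0118)²·(1.27)²·(0.0343)) = 711
ΔG = RT ln(Q_p/K_p) = (8.314 J mol⁻¹ K⁻¹)(273 K) × ln(711/79.0)
   = (2.270 kJ/mol)(2.197) = 4.99 kJ/mol
ΔG > 0, so the forward reaction is non-spontaneous (proceeds in reverse).

ΔG = 4.99 kJ/mol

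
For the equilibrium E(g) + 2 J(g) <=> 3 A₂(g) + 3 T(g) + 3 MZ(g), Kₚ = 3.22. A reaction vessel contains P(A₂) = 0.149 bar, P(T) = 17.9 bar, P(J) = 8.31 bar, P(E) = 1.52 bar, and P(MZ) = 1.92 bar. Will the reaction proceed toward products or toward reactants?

Qₚ = P(A₂)³·P(T)³·P(MZ)³ / (P(E)·P(J)²) = (0.149)³·(17.9)³·(1.92)³ / ((1.52)·(8.31)²) = 1.28
Qₚ = 1.28 < Kₚ = 3.22, so the forward reaction proceeds.

in the forward direction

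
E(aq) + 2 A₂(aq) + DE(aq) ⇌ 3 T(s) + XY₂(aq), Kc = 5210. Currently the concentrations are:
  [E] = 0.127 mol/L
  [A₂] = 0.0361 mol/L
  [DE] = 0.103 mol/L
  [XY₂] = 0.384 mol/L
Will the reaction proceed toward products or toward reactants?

(T is a pure solid — omitted from Qc.)
Qc = [XY₂] / ([E]·[A₂]²·[DE]) = (0.384) / ((0.127)·(0.0361)²·(0.103)) = 22500
Qc = 22500 > Kc = 5210, so the reverse reaction proceeds.

to the left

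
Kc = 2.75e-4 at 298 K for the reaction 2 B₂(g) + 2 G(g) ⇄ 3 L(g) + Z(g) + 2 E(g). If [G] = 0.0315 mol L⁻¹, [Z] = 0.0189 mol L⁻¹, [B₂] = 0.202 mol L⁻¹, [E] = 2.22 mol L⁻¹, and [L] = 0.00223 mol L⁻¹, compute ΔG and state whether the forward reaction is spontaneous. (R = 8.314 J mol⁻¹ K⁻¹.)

ΔG = -5.89 kJ/mol; the forward reaction is spontaneous

Qc = [L]³·[Z]·[E]² / ([B₂]²·[G]²) = (0.00223)³·(0.0189)·(2.22)² / ((0.202)²·(0.0315)²) = 2.55e-5
ΔG = RT ln(Qc/Kc) = (8.314 J mol⁻¹ K⁻¹)(298 K) × ln(2.55e-5/2.75e-4)
   = (2.478 kJ/mol)(-2.378) = -5.89 kJ/mol
ΔG < 0, so the forward reaction is spontaneous (proceeds forward).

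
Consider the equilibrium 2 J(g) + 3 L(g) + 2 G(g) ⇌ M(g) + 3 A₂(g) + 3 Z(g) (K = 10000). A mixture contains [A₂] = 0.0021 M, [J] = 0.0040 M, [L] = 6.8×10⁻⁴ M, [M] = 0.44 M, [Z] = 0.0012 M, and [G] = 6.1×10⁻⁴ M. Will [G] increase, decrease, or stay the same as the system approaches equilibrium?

Q = [M]·[A₂]³·[Z]³ / ([J]²·[L]³·[G]²) = (0.44)·(0.0021)³·(0.0012)³ / ((0.0040)²·(6.8×10⁻⁴)³·(6.1×10⁻⁴)²) = 3800
Q = 3800 < K = 10000: net forward reaction.
G is a reactant, so it decreases.

decrease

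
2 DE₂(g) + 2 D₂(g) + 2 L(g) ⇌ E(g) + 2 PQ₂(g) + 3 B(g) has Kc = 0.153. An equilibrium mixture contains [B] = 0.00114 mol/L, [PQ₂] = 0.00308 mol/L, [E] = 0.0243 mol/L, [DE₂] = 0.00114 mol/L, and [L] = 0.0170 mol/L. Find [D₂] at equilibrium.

At equilibrium, Kc = [E]·[PQ₂]²·[B]³ / ([DE₂]²·[D₂]²·[L]²) = 0.153.
(0.0243)·(0.00308)²·(0.00114)³ / ((0.00114)²·([D₂])²·(0.0170)²) = 0.153
[D₂]² = 5.94e-6 ⇒ [D₂] = 0.00244 mol/L

[D₂] = 0.00244 mol/L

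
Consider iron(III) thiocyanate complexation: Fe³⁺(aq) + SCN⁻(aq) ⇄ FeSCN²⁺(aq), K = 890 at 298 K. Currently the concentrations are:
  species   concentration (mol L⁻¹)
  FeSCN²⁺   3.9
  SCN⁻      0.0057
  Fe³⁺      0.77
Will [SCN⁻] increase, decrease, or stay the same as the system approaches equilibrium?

Q = [FeSCN²⁺] / ([Fe³⁺]·[SCN⁻]) = (3.9) / ((0.77)·(0.0057)) = 890
Q = 890 = K; the system is at equilibrium.

stay the same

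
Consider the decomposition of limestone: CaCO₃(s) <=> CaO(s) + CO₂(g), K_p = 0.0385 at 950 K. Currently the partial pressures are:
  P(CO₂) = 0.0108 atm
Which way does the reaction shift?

toward products

(CaCO₃, CaO are pure solids — omitted from Q_p.)
Q_p = P(CO₂) = 0.0108
Q_p = 0.0108 < K_p = 0.0385, so the forward reaction proceeds.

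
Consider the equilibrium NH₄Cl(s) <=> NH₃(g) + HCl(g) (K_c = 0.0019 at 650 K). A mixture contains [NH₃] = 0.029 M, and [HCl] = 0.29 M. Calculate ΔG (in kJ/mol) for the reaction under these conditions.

ΔG = 8.04 kJ/mol

(NH₄Cl is a pure solid — omitted from Q_c.)
Q_c = [NH₃]·[HCl] = (0.029)·(0.29) = 0.00841
ΔG = RT ln(Q_c/K_c) = (8.314 J mol⁻¹ K⁻¹)(650 K) × ln(0.00841/0.0019)
   = (5.404 kJ/mol)(1.488) = 8.04 kJ/mol
ΔG > 0, so the forward reaction is non-spontaneous (proceeds in reverse).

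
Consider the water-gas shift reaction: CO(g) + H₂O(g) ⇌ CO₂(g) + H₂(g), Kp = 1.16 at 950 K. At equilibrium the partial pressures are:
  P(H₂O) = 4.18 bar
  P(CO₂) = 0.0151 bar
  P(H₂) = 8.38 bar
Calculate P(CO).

At equilibrium, Kp = P(CO₂)·P(H₂) / (P(CO)·P(H₂O)) = 1.16.
(0.0151)·(8.38) / ((P(CO))·(4.18)) = 1.16
P(CO) = 0.0261 bar

P(CO) = 0.0261 bar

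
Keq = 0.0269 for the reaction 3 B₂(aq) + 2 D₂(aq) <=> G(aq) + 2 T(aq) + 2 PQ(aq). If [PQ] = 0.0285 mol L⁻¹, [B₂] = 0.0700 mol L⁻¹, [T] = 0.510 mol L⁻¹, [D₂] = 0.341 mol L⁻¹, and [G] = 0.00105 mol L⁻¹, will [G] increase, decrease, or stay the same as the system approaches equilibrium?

Q = [G]·[T]²·[PQ]² / ([B₂]³·[D₂]²) = (0.00105)·(0.510)²·(0.0285)² / ((0.0700)³·(0.341)²) = 0.00556
Q = 0.00556 < Keq = 0.0269: net forward reaction.
G is a product, so it increases.

increase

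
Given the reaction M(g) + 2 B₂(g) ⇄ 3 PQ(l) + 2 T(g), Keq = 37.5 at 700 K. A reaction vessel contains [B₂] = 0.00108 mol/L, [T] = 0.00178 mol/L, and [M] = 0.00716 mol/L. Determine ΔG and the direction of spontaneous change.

(PQ is a pure liquid — omitted from Q.)
Q = [T]² / ([M]·[B₂]²) = (0.00178)² / ((0.00716)·(0.00108)²) = 379
ΔG = RT ln(Q/Keq) = (8.314 J mol⁻¹ K⁻¹)(700 K) × ln(379/37.5)
   = (5.820 kJ/mol)(2.313) = 13.5 kJ/mol
ΔG > 0, so the forward reaction is non-spontaneous (proceeds in reverse).

ΔG = 13.5 kJ/mol; the forward reaction is non-spontaneous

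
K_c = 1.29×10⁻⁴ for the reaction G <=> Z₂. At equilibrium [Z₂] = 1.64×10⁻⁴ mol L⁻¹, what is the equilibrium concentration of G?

At equilibrium, K_c = [Z₂] / [G] = 1.29×10⁻⁴.
(1.64×10⁻⁴) / ([G]) = 1.29×10⁻⁴
[G] = 1.27 mol L⁻¹

[G] = 1.27 mol L⁻¹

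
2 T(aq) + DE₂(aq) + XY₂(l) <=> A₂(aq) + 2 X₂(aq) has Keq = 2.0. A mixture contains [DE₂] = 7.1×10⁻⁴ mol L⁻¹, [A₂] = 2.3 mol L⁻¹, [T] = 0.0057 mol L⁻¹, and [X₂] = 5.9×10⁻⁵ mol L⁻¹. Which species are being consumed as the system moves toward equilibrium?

(XY₂ is a pure liquid — omitted from Q.)
Q = [A₂]·[X₂]² / ([T]²·[DE₂]) = (2.3)·(5.9×10⁻⁵)² / ((0.0057)²·(7.1×10⁻⁴)) = 0.35
Q = 0.35 < Keq = 2.0: net forward reaction.

T, DE₂, XY₂ (reactants)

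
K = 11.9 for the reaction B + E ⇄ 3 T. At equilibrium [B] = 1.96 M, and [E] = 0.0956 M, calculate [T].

At equilibrium, K = [T]³ / ([B]·[E]) = 11.9.
([T])³ / ((1.96)·(0.0956)) = 11.9
[T]³ = 2.23 ⇒ [T] = 1.31 M

[T] = 1.31 M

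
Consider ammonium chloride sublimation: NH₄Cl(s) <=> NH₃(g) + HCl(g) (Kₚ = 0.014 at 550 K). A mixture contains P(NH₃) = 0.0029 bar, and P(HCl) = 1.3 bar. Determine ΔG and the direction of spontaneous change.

ΔG = -6.00 kJ/mol; the forward reaction is spontaneous

(NH₄Cl is a pure solid — omitted from Qₚ.)
Qₚ = P(NH₃)·P(HCl) = (0.0029)·(1.3) = 0.00377
ΔG = RT ln(Qₚ/Kₚ) = (8.314 J mol⁻¹ K⁻¹)(550 K) × ln(0.00377/0.014)
   = (4.573 kJ/mol)(-1.312) = -6.00 kJ/mol
ΔG < 0, so the forward reaction is spontaneous (proceeds forward).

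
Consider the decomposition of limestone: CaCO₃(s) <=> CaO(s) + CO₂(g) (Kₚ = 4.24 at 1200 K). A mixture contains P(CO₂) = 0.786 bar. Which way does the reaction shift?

(CaCO₃, CaO are pure solids — omitted from Qₚ.)
Qₚ = P(CO₂) = 0.786
Qₚ = 0.786 < Kₚ = 4.24, so the forward reaction proceeds.

forward (toward products)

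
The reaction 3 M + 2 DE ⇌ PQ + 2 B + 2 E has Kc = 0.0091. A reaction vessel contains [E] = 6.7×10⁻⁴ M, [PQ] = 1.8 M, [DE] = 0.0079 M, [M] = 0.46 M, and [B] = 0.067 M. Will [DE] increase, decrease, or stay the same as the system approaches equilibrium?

decrease

Qc = [PQ]·[B]²·[E]² / ([M]³·[DE]²) = (1.8)·(0.067)²·(6.7×10⁻⁴)² / ((0.46)³·(0.0079)²) = 6.0×10⁻⁴
Qc = 6.0×10⁻⁴ < Kc = 0.0091: net forward reaction.
DE is a reactant, so it decreases.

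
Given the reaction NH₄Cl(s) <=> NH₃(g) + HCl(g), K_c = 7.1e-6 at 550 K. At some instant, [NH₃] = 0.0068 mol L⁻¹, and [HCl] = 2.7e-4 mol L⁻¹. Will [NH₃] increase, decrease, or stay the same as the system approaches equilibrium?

(NH₄Cl is a pure solid — omitted from Q_c.)
Q_c = [NH₃]·[HCl] = (0.0068)·(2.7e-4) = 1.8e-6
Q_c = 1.8e-6 < K_c = 7.1e-6: net forward reaction.
NH₃ is a product, so it increases.

increase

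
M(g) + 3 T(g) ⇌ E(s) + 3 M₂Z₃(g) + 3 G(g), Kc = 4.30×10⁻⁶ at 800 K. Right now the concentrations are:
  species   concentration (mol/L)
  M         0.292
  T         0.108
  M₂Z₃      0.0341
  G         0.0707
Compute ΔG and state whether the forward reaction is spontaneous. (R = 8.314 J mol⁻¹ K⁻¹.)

(E is a pure solid — omitted from Qc.)
Qc = [M₂Z₃]³·[G]³ / ([M]·[T]³) = (0.0341)³·(0.0707)³ / ((0.292)·(0.108)³) = 3.81×10⁻⁵
ΔG = RT ln(Qc/Kc) = (8.314 J mol⁻¹ K⁻¹)(800 K) × ln(3.81×10⁻⁵/4.30×10⁻⁶)
   = (6.651 kJ/mol)(2.182) = 14.5 kJ/mol
ΔG > 0, so the forward reaction is non-spontaneous (proceeds in reverse).

ΔG = 14.5 kJ/mol; the forward reaction is non-spontaneous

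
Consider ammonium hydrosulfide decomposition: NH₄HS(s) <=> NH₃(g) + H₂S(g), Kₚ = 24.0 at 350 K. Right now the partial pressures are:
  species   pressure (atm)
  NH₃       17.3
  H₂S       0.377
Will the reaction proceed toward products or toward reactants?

(NH₄HS is a pure solid — omitted from Qₚ.)
Qₚ = P(NH₃)·P(H₂S) = (17.3)·(0.377) = 6.52
Qₚ = 6.52 < Kₚ = 24.0, so the forward reaction proceeds.

to the right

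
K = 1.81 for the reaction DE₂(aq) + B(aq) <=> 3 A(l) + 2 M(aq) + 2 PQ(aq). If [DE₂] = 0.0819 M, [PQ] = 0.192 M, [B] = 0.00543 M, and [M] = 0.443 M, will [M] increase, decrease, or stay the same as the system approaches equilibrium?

decrease

(A is a pure liquid — omitted from Q.)
Q = [M]²·[PQ]² / ([DE₂]·[B]) = (0.443)²·(0.192)² / ((0.0819)·(0.00543)) = 16.3
Q = 16.3 > K = 1.81: net reverse reaction.
M is a product, so it decreases.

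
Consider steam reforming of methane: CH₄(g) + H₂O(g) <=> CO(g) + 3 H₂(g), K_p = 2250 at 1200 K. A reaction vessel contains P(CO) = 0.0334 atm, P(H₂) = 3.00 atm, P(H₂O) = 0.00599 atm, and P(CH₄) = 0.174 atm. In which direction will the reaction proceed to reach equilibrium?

to the right

Q_p = P(CO)·P(H₂)³ / (P(CH₄)·P(H₂O)) = (0.0334)·(3.00)³ / ((0.174)·(0.00599)) = 865
Q_p = 865 < K_p = 2250, so the forward reaction proceeds.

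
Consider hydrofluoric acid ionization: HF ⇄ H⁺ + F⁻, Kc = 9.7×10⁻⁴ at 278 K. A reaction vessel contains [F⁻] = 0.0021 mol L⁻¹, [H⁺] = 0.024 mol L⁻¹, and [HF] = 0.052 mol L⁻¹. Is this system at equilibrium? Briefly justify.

Qc = [H⁺]·[F⁻] / [HF] = (0.024)·(0.0021) / (0.052) = 9.7×10⁻⁴
Qc = 9.7×10⁻⁴ = Kc; the system is at equilibrium.

yes, at equilibrium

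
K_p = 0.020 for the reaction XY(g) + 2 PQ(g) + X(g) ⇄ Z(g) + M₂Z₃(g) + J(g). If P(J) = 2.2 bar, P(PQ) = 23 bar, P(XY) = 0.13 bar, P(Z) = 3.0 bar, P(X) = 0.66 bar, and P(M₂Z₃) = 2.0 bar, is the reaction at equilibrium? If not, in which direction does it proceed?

Q_p = P(Z)·P(M₂Z₃)·P(J) / (P(XY)·P(PQ)²·P(X)) = (3.0)·(2.0)·(2.2) / ((0.13)·(23)²·(0.66)) = 0.29
Q_p = 0.29 > K_p = 0.020, so the reverse reaction proceeds.

in the reverse direction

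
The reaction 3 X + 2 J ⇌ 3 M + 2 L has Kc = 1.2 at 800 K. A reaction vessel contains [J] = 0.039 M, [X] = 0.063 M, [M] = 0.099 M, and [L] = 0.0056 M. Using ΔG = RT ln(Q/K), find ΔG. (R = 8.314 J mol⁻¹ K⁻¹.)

Qc = [M]³·[L]² / ([X]³·[J]²) = (0.099)³·(0.0056)² / ((0.063)³·(0.039)²) = 0.0800
ΔG = RT ln(Qc/Kc) = (8.314 J mol⁻¹ K⁻¹)(800 K) × ln(0.0800/1.2)
   = (6.651 kJ/mol)(-2.708) = -18.0 kJ/mol
ΔG < 0, so the forward reaction is spontaneous (proceeds forward).

ΔG = -18.0 kJ/mol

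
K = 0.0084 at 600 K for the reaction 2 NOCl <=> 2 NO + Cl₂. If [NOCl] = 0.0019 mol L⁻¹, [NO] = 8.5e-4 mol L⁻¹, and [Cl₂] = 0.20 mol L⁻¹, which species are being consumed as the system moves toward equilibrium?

NO, Cl₂ (products)

Q = [NO]²·[Cl₂] / [NOCl]² = (8.5e-4)²·(0.20) / (0.0019)² = 0.040
Q = 0.040 > K = 0.0084: net reverse reaction.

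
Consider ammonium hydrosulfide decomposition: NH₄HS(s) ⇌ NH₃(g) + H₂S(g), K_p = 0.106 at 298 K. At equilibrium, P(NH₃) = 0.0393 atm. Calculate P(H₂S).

(NH₄HS is a pure solid — omitted from K_p.)
At equilibrium, K_p = P(NH₃)·P(H₂S) = 0.106.
(0.0393)·(P(H₂S)) = 0.106
P(H₂S) = 2.70 atm

P(H₂S) = 2.70 atm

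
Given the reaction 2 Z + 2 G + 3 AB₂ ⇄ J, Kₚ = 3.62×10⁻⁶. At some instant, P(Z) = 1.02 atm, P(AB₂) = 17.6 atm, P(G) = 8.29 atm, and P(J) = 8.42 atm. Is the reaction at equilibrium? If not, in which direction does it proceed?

toward reactants

Qₚ = P(J) / (P(Z)²·P(G)²·P(AB₂)³) = (8.42) / ((1.02)²·(8.29)²·(17.6)³) = 2.16×10⁻⁵
Qₚ = 2.16×10⁻⁵ > Kₚ = 3.62×10⁻⁶, so the reverse reaction proceeds.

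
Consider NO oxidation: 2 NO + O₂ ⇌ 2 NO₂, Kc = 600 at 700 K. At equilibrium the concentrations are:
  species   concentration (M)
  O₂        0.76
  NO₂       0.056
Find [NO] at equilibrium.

At equilibrium, Kc = [NO₂]² / ([NO]²·[O₂]) = 600.
(0.056)² / (([NO])²·(0.76)) = 600
[NO]² = 6.88×10⁻⁶ ⇒ [NO] = 0.0026 M

[NO] = 0.0026 M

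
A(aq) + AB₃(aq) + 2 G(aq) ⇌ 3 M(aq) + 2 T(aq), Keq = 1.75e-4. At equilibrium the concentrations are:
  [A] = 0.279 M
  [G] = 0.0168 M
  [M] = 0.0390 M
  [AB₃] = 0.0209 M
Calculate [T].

[T] = 0.00220 M

At equilibrium, Keq = [M]³·[T]² / ([A]·[AB₃]·[G]²) = 1.75e-4.
(0.0390)³·([T])² / ((0.279)·(0.0209)·(0.0168)²) = 1.75e-4
[T]² = 4.86e-6 ⇒ [T] = 0.00220 M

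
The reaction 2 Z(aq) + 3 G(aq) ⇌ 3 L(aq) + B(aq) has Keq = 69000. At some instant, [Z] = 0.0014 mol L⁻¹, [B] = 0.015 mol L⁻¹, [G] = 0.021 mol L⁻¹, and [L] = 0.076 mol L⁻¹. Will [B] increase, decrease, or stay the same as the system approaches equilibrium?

decrease

Q = [L]³·[B] / ([Z]²·[G]³) = (0.076)³·(0.015) / ((0.0014)²·(0.021)³) = 3.6×10⁵
Q = 3.6×10⁵ > Keq = 69000: net reverse reaction.
B is a product, so it decreases.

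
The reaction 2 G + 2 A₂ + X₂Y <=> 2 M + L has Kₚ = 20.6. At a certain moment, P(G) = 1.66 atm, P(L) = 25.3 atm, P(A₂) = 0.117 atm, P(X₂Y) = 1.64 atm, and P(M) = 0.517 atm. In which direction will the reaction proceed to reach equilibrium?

toward reactants

Qₚ = P(M)²·P(L) / (P(G)²·P(A₂)²·P(X₂Y)) = (0.517)²·(25.3) / ((1.66)²·(0.117)²·(1.64)) = 109
Qₚ = 109 > Kₚ = 20.6, so the reverse reaction proceeds.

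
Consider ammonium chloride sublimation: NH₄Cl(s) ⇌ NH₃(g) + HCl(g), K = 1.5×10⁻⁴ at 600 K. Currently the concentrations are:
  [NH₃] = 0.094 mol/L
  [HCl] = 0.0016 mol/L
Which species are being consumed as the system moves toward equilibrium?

(NH₄Cl is a pure solid — omitted from Q.)
Q = [NH₃]·[HCl] = (0.094)·(0.0016) = 1.5×10⁻⁴
Q = 1.5×10⁻⁴ = K; the system is at equilibrium.

none (at equilibrium)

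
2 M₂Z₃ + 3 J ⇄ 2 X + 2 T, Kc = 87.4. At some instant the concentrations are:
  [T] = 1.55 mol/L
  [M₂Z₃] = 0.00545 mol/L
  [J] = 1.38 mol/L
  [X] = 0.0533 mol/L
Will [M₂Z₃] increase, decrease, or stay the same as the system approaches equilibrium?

Qc = [X]²·[T]² / ([M₂Z₃]²·[J]³) = (0.0533)²·(1.55)² / ((0.00545)²·(1.38)³) = 87.4
Qc = 87.4 = Kc; the system is at equilibrium.

stay the same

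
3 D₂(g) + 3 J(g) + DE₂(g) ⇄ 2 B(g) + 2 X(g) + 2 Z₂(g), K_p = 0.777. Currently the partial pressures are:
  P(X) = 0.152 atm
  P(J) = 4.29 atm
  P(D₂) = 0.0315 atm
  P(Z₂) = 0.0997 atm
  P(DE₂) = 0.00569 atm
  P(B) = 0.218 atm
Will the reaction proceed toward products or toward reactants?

Q_p = P(B)²·P(X)²·P(Z₂)² / (P(D₂)³·P(J)³·P(DE₂)) = (0.218)²·(0.152)²·(0.0997)² / ((0.0315)³·(4.29)³·(0.00569)) = 0.777
Q_p = 0.777 = K_p, so the system is already at equilibrium.

neither direction; the system is at equilibrium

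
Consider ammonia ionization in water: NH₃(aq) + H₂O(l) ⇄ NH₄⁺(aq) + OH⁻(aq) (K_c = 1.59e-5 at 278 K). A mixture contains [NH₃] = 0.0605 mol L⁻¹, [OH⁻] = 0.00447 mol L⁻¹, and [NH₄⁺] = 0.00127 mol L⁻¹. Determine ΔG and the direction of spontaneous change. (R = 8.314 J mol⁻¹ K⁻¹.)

(H₂O is a pure liquid — omitted from Q_c.)
Q_c = [NH₄⁺]·[OH⁻] / [NH₃] = (0.00127)·(0.00447) / (0.0605) = 9.38e-5
ΔG = RT ln(Q_c/K_c) = (8.314 J mol⁻¹ K⁻¹)(278 K) × ln(9.38e-5/1.59e-5)
   = (2.311 kJ/mol)(1.775) = 4.10 kJ/mol
ΔG > 0, so the forward reaction is non-spontaneous (proceeds in reverse).

ΔG = 4.10 kJ/mol; the forward reaction is non-spontaneous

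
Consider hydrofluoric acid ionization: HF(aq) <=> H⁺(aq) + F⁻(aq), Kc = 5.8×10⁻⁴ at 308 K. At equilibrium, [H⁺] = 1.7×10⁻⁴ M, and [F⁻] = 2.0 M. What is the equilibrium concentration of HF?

At equilibrium, Kc = [H⁺]·[F⁻] / [HF] = 5.8×10⁻⁴.
(1.7×10⁻⁴)·(2.0) / ([HF]) = 5.8×10⁻⁴
[HF] = 0.586 = 0.59 M

[HF] = 0.59 M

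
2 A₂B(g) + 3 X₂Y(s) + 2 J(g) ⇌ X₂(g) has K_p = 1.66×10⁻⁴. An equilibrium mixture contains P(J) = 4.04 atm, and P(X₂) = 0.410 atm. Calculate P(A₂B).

(X₂Y is a pure solid — omitted from K_p.)
At equilibrium, K_p = P(X₂) / (P(A₂B)²·P(J)²) = 1.66×10⁻⁴.
(0.410) / ((P(A₂B))²·(4.04)²) = 1.66×10⁻⁴
P(A₂B)² = 151 ⇒ P(A₂B) = 12.3 atm

P(A₂B) = 12.3 atm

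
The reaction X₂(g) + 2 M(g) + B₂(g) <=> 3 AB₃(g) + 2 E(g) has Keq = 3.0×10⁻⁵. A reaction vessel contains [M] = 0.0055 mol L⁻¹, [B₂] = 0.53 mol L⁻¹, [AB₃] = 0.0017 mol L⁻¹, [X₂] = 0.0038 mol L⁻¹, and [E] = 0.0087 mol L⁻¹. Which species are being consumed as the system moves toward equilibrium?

X₂, M, B₂ (reactants)

Q = [AB₃]³·[E]² / ([X₂]·[M]²·[B₂]) = (0.0017)³·(0.0087)² / ((0.0038)·(0.0055)²·(0.53)) = 6.1×10⁻⁶
Q = 6.1×10⁻⁶ < Keq = 3.0×10⁻⁵: net forward reaction.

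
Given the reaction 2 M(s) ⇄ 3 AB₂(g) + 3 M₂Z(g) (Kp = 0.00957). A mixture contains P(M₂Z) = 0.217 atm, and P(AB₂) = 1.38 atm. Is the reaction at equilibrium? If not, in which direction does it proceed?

to the left

(M is a pure solid — omitted from Qp.)
Qp = P(AB₂)³·P(M₂Z)³ = (1.38)³·(0.217)³ = 0.0269
Qp = 0.0269 > Kp = 0.00957, so the reverse reaction proceeds.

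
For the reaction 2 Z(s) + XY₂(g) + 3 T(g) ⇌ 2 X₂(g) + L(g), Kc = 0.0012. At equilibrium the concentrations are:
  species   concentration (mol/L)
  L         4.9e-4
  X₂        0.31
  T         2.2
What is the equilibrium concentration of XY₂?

(Z is a pure solid — omitted from Kc.)
At equilibrium, Kc = [X₂]²·[L] / ([XY₂]·[T]³) = 0.0012.
(0.31)²·(4.9e-4) / (([XY₂])·(2.2)³) = 0.0012
[XY₂] = 0.00369 = 0.0037 mol/L

[XY₂] = 0.0037 mol/L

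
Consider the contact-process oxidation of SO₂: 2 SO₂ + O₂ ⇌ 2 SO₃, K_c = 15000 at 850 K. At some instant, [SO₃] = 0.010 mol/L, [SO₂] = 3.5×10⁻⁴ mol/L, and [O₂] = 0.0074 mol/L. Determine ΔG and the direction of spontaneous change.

Q_c = [SO₃]² / ([SO₂]²·[O₂]) = (0.010)² / ((3.5×10⁻⁴)²·(0.0074)) = 1.10×10⁵
ΔG = RT ln(Q_c/K_c) = (8.314 J mol⁻¹ K⁻¹)(850 K) × ln(1.10×10⁵/15000)
   = (7.067 kJ/mol)(1.992) = 14.1 kJ/mol
ΔG > 0, so the forward reaction is non-spontaneous (proceeds in reverse).

ΔG = 14.1 kJ/mol; the forward reaction is non-spontaneous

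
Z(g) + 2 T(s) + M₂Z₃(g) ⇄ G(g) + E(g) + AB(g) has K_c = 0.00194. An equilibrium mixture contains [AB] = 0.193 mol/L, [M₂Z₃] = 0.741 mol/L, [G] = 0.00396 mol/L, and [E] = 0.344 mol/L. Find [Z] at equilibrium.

(T is a pure solid — omitted from K_c.)
At equilibrium, K_c = [G]·[E]·[AB] / ([Z]·[M₂Z₃]) = 0.00194.
(0.00396)·(0.344)·(0.193) / (([Z])·(0.741)) = 0.00194
[Z] = 0.183 mol/L

[Z] = 0.183 mol/L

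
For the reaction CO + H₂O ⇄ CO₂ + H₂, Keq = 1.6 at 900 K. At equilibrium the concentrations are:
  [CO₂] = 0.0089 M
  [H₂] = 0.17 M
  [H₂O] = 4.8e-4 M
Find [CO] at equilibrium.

[CO] = 2.0 M

At equilibrium, Keq = [CO₂]·[H₂] / ([CO]·[H₂O]) = 1.6.
(0.0089)·(0.17) / (([CO])·(4.8e-4)) = 1.6
[CO] = 1.97 = 2.0 M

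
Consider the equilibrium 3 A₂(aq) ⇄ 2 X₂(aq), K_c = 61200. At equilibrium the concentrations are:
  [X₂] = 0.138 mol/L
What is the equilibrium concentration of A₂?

[A₂] = 0.00678 mol/L

At equilibrium, K_c = [X₂]² / [A₂]³ = 61200.
(0.138)² / ([A₂])³ = 61200
[A₂]³ = 3.11e-7 ⇒ [A₂] = 0.00678 mol/L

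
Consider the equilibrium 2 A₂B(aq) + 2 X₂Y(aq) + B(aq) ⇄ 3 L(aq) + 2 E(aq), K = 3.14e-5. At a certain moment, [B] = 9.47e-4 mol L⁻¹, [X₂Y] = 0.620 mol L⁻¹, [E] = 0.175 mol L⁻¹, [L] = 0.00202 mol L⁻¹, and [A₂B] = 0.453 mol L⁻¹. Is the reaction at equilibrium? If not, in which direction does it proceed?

forward (toward products)

Q = [L]³·[E]² / ([A₂B]²·[X₂Y]²·[B]) = (0.00202)³·(0.175)² / ((0.453)²·(0.620)²·(9.47e-4)) = 3.38e-6
Q = 3.38e-6 < K = 3.14e-5, so the forward reaction proceeds.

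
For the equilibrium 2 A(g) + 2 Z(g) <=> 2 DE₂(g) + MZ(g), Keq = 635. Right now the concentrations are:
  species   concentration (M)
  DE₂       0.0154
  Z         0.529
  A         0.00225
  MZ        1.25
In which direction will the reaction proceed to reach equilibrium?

Q = [DE₂]²·[MZ] / ([A]²·[Z]²) = (0.0154)²·(1.25) / ((0.00225)²·(0.529)²) = 209
Q = 209 < Keq = 635, so the forward reaction proceeds.

in the forward direction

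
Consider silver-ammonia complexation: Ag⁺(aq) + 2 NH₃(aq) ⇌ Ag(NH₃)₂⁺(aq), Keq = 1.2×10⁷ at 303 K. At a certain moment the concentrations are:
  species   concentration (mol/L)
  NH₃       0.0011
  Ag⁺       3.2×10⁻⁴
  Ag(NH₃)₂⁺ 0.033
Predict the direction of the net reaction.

in the reverse direction

Q = [Ag(NH₃)₂⁺] / ([Ag⁺]·[NH₃]²) = (0.033) / ((3.2×10⁻⁴)·(0.0011)²) = 8.5×10⁷
Q = 8.5×10⁷ > Keq = 1.2×10⁷, so the reverse reaction proceeds.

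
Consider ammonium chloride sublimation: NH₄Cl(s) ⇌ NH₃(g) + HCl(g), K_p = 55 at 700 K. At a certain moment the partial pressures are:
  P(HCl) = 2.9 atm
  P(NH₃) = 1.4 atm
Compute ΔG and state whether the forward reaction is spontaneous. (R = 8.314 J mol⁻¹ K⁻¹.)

(NH₄Cl is a pure solid — omitted from Q_p.)
Q_p = P(NH₃)·P(HCl) = (1.4)·(2.9) = 4.06
ΔG = RT ln(Q_p/K_p) = (8.314 J mol⁻¹ K⁻¹)(700 K) × ln(4.06/55)
   = (5.820 kJ/mol)(-2.606) = -15.2 kJ/mol
ΔG < 0, so the forward reaction is spontaneous (proceeds forward).

ΔG = -15.2 kJ/mol; the forward reaction is spontaneous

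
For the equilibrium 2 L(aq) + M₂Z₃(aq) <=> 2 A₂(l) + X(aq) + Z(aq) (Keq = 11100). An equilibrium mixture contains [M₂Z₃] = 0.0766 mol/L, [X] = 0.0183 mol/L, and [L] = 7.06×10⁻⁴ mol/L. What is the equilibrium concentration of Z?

(A₂ is a pure liquid — omitted from Keq.)
At equilibrium, Keq = [X]·[Z] / ([L]²·[M₂Z₃]) = 11100.
(0.0183)·([Z]) / ((7.06×10⁻⁴)²·(0.0766)) = 11100
[Z] = 0.0232 mol/L

[Z] = 0.0232 mol/L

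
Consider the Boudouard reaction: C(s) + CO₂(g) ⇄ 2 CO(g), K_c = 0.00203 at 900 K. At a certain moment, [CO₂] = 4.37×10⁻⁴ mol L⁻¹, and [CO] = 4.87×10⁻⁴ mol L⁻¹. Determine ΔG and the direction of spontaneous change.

ΔG = -9.87 kJ/mol; the forward reaction is spontaneous

(C is a pure solid — omitted from Q_c.)
Q_c = [CO]² / [CO₂] = (4.87×10⁻⁴)² / (4.37×10⁻⁴) = 5.43×10⁻⁴
ΔG = RT ln(Q_c/K_c) = (8.314 J mol⁻¹ K⁻¹)(900 K) × ln(5.43×10⁻⁴/0.00203)
   = (7.483 kJ/mol)(-1.319) = -9.87 kJ/mol
ΔG < 0, so the forward reaction is spontaneous (proceeds forward).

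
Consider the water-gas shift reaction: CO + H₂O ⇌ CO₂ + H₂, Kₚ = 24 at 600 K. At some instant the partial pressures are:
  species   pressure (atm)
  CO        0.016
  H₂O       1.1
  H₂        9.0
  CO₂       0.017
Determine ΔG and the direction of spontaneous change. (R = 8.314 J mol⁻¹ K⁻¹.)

Qₚ = P(CO₂)·P(H₂) / (P(CO)·P(H₂O)) = (0.017)·(9.0) / ((0.016)·(1.1)) = 8.69
ΔG = RT ln(Qₚ/Kₚ) = (8.314 J mol⁻¹ K⁻¹)(600 K) × ln(8.69/24)
   = (4.988 kJ/mol)(-1.016) = -5.07 kJ/mol
ΔG < 0, so the forward reaction is spontaneous (proceeds forward).

ΔG = -5.07 kJ/mol; the forward reaction is spontaneous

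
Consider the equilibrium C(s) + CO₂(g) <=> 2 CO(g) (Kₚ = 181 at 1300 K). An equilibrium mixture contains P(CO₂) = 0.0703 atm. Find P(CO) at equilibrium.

P(CO) = 3.57 atm

(C is a pure solid — omitted from Kₚ.)
At equilibrium, Kₚ = P(CO)² / P(CO₂) = 181.
(P(CO))² / (0.0703) = 181
P(CO)² = 12.7 ⇒ P(CO) = 3.57 atm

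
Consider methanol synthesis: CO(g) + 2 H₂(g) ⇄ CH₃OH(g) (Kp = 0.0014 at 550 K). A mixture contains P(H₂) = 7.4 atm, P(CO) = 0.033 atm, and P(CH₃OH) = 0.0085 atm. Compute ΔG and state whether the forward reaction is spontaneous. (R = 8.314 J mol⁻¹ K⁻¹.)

Qp = P(CH₃OH) / (P(CO)·P(H₂)²) = (0.0085) / ((0.033)·(7.4)²) = 0.00470
ΔG = RT ln(Qp/Kp) = (8.314 J mol⁻¹ K⁻¹)(550 K) × ln(0.00470/0.0014)
   = (4.573 kJ/mol)(1.211) = 5.54 kJ/mol
ΔG > 0, so the forward reaction is non-spontaneous (proceeds in reverse).

ΔG = 5.54 kJ/mol; the forward reaction is non-spontaneous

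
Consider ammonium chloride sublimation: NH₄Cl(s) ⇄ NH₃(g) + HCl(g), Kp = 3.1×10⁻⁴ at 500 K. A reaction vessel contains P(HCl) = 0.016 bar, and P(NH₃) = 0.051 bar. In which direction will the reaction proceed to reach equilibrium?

(NH₄Cl is a pure solid — omitted from Qp.)
Qp = P(NH₃)·P(HCl) = (0.051)·(0.016) = 8.2×10⁻⁴
Qp = 8.2×10⁻⁴ > Kp = 3.1×10⁻⁴, so the reverse reaction proceeds.

in the reverse direction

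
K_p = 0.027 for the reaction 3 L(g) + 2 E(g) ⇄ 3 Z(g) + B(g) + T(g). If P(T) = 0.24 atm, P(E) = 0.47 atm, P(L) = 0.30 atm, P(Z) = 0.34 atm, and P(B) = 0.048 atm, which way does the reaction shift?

toward reactants

Q_p = P(Z)³·P(B)·P(T) / (P(L)³·P(E)²) = (0.34)³·(0.048)·(0.24) / ((0.30)³·(0.47)²) = 0.076
Q_p = 0.076 > K_p = 0.027, so the reverse reaction proceeds.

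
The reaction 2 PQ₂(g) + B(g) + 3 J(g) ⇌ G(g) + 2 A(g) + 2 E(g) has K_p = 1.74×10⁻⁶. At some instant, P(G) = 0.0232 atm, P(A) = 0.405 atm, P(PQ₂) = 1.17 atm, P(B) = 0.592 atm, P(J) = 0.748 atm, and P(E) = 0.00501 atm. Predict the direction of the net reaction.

forward (toward products)

Q_p = P(G)·P(A)²·P(E)² / (P(PQ₂)²·P(B)·P(J)³) = (0.0232)·(0.405)²·(0.00501)² / ((1.17)²·(0.592)·(0.748)³) = 2.82×10⁻⁷
Q_p = 2.82×10⁻⁷ < K_p = 1.74×10⁻⁶, so the forward reaction proceeds.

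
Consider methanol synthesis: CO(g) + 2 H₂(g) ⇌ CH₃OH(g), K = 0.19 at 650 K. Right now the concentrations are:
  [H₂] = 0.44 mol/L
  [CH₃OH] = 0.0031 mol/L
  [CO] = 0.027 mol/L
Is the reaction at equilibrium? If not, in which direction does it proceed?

Q = [CH₃OH] / ([CO]·[H₂]²) = (0.0031) / ((0.027)·(0.44)²) = 0.59
Q = 0.59 > K = 0.19, so the reverse reaction proceeds.

reverse (toward reactants)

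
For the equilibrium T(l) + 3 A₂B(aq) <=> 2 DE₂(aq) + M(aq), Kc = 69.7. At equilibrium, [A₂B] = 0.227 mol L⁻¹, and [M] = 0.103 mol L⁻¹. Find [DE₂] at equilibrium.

(T is a pure liquid — omitted from Kc.)
At equilibrium, Kc = [DE₂]²·[M] / [A₂B]³ = 69.7.
([DE₂])²·(0.103) / (0.227)³ = 69.7
[DE₂]² = 7.92 ⇒ [DE₂] = 2.81 mol L⁻¹

[DE₂] = 2.81 mol L⁻¹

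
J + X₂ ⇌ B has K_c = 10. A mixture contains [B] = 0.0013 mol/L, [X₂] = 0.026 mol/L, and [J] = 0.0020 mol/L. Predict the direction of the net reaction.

Q_c = [B] / ([J]·[X₂]) = (0.0013) / ((0.0020)·(0.026)) = 25
Q_c = 25 > K_c = 10, so the reverse reaction proceeds.

in the reverse direction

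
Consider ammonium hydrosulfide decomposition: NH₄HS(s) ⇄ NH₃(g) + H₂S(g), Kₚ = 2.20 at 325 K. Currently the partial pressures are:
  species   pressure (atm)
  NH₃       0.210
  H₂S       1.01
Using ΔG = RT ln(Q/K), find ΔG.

(NH₄HS is a pure solid — omitted from Qₚ.)
Qₚ = P(NH₃)·P(H₂S) = (0.210)·(1.01) = 0.212
ΔG = RT ln(Qₚ/Kₚ) = (8.314 J mol⁻¹ K⁻¹)(325 K) × ln(0.212/2.20)
   = (2.702 kJ/mol)(-2.340) = -6.32 kJ/mol
ΔG < 0, so the forward reaction is spontaneous (proceeds forward).

ΔG = -6.32 kJ/mol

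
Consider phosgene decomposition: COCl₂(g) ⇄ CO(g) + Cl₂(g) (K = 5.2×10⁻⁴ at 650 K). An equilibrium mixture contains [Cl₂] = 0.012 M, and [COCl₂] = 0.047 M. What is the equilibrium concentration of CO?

[CO] = 0.0020 M

At equilibrium, K = [CO]·[Cl₂] / [COCl₂] = 5.2×10⁻⁴.
([CO])·(0.012) / (0.047) = 5.2×10⁻⁴
[CO] = 0.00204 = 0.0020 M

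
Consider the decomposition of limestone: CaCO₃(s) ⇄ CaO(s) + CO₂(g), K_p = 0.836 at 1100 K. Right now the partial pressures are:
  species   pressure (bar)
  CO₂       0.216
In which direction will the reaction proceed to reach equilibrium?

(CaCO₃, CaO are pure solids — omitted from Q_p.)
Q_p = P(CO₂) = 0.216
Q_p = 0.216 < K_p = 0.836, so the forward reaction proceeds.

toward products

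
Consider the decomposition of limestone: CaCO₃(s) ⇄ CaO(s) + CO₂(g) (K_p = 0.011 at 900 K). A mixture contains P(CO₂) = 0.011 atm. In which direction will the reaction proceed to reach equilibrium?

neither direction; the system is at equilibrium

(CaCO₃, CaO are pure solids — omitted from Q_p.)
Q_p = P(CO₂) = 0.011
Q_p = 0.011 = K_p, so the system is already at equilibrium.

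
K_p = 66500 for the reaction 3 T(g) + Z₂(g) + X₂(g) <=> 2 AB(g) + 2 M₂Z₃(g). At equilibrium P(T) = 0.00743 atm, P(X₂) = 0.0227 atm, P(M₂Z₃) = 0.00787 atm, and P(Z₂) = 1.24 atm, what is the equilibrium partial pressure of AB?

P(AB) = 3.52 atm

At equilibrium, K_p = P(AB)²·P(M₂Z₃)² / (P(T)³·P(Z₂)·P(X₂)) = 66500.
(P(AB))²·(0.00787)² / ((0.00743)³·(1.24)·(0.0227)) = 66500
P(AB)² = 12.4 ⇒ P(AB) = 3.52 atm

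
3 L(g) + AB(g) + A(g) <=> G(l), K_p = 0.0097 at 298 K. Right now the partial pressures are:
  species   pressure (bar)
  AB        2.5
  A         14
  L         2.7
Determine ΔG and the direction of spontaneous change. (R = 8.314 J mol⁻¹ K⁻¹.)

ΔG = -4.71 kJ/mol; the forward reaction is spontaneous

(G is a pure liquid — omitted from Q_p.)
Q_p = 1 / (P(L)³·P(AB)·P(A)) = 1 / ((2.7)³·(2.5)·(14)) = 0.00145
ΔG = RT ln(Q_p/K_p) = (8.314 J mol⁻¹ K⁻¹)(298 K) × ln(0.00145/0.0097)
   = (2.478 kJ/mol)(-1.901) = -4.71 kJ/mol
ΔG < 0, so the forward reaction is spontaneous (proceeds forward).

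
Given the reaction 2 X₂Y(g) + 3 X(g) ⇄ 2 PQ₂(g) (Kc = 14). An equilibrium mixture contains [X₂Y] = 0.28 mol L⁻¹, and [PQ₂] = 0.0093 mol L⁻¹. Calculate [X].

At equilibrium, Kc = [PQ₂]² / ([X₂Y]²·[X]³) = 14.
(0.0093)² / ((0.28)²·([X])³) = 14
[X]³ = 7.88×10⁻⁵ ⇒ [X] = 0.043 mol L⁻¹

[X] = 0.043 mol L⁻¹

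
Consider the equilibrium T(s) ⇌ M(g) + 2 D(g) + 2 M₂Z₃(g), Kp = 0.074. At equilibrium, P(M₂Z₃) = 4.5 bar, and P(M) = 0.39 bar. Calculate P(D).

(T is a pure solid — omitted from Kp.)
At equilibrium, Kp = P(M)·P(D)²·P(M₂Z₃)² = 0.074.
(0.39)·(P(D))²·(4.5)² = 0.074
P(D)² = 0.00937 ⇒ P(D) = 0.097 bar

P(D) = 0.097 bar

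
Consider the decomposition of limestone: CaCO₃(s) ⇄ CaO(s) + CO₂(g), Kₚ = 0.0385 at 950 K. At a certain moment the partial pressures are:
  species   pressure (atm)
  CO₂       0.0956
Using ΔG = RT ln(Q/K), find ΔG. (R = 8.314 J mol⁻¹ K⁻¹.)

ΔG = 7.18 kJ/mol

(CaCO₃, CaO are pure solids — omitted from Qₚ.)
Qₚ = P(CO₂) = 0.0956
ΔG = RT ln(Qₚ/Kₚ) = (8.314 J mol⁻¹ K⁻¹)(950 K) × ln(0.0956/0.0385)
   = (7.898 kJ/mol)(0.9095) = 7.18 kJ/mol
ΔG > 0, so the forward reaction is non-spontaneous (proceeds in reverse).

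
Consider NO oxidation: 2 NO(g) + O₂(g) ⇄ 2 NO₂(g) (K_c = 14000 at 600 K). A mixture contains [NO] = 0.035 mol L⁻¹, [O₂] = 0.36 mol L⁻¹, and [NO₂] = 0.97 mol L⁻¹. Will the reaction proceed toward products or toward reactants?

to the right

Q_c = [NO₂]² / ([NO]²·[O₂]) = (0.97)² / ((0.035)²·(0.36)) = 2100
Q_c = 2100 < K_c = 14000, so the forward reaction proceeds.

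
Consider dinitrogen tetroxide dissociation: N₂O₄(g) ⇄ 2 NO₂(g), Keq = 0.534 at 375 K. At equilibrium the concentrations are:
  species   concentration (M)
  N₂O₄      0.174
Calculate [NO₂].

At equilibrium, Keq = [NO₂]² / [N₂O₄] = 0.534.
([NO₂])² / (0.174) = 0.534
[NO₂]² = 0.0929 ⇒ [NO₂] = 0.305 M

[NO₂] = 0.305 M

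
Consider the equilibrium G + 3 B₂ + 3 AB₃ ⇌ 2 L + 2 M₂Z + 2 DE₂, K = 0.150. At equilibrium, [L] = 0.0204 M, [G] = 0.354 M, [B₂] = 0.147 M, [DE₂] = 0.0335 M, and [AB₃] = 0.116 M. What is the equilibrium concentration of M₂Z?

[M₂Z] = 0.751 M

At equilibrium, K = [L]²·[M₂Z]²·[DE₂]² / ([G]·[B₂]³·[AB₃]³) = 0.150.
(0.0204)²·([M₂Z])²·(0.0335)² / ((0.354)·(0.147)³·(0.116)³) = 0.150
[M₂Z]² = 0.564 ⇒ [M₂Z] = 0.751 M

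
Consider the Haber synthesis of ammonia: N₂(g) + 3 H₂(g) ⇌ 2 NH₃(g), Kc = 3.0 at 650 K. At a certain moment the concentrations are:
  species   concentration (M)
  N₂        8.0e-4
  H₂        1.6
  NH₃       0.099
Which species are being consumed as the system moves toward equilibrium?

none (at equilibrium)

Qc = [NH₃]² / ([N₂]·[H₂]³) = (0.099)² / ((8.0e-4)·(1.6)³) = 3.0
Qc = 3.0 = Kc; the system is at equilibrium.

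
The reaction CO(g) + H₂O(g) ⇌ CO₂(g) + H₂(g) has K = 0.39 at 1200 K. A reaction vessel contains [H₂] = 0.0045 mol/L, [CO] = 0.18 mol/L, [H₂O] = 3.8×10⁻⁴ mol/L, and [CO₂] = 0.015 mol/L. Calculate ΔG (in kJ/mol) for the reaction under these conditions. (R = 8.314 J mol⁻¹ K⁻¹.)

ΔG = 9.26 kJ/mol

Q = [CO₂]·[H₂] / ([CO]·[H₂O]) = (0.015)·(0.0045) / ((0.18)·(3.8×10⁻⁴)) = 0.987
ΔG = RT ln(Q/K) = (8.314 J mol⁻¹ K⁻¹)(1200 K) × ln(0.987/0.39)
   = (9.977 kJ/mol)(0.9285) = 9.26 kJ/mol
ΔG > 0, so the forward reaction is non-spontaneous (proceeds in reverse).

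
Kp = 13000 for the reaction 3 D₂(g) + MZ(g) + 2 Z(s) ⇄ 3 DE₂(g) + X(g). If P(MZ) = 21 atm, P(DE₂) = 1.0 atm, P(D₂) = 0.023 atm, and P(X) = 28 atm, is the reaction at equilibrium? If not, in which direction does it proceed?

to the left

(Z is a pure solid — omitted from Qp.)
Qp = P(DE₂)³·P(X) / (P(D₂)³·P(MZ)) = (1.0)³·(28) / ((0.023)³·(21)) = 1.1e5
Qp = 1.1e5 > Kp = 13000, so the reverse reaction proceeds.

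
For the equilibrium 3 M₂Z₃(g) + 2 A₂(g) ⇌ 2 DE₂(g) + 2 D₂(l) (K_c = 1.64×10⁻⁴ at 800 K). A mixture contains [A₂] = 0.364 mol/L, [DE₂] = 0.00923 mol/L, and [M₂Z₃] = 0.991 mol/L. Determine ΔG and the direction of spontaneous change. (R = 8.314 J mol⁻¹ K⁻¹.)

ΔG = 9.27 kJ/mol; the forward reaction is non-spontaneous

(D₂ is a pure liquid — omitted from Q_c.)
Q_c = [DE₂]² / ([M₂Z₃]³·[A₂]²) = (0.00923)² / ((0.991)³·(0.364)²) = 6.61×10⁻⁴
ΔG = RT ln(Q_c/K_c) = (8.314 J mol⁻¹ K⁻¹)(800 K) × ln(6.61×10⁻⁴/1.64×10⁻⁴)
   = (6.651 kJ/mol)(1.394) = 9.27 kJ/mol
ΔG > 0, so the forward reaction is non-spontaneous (proceeds in reverse).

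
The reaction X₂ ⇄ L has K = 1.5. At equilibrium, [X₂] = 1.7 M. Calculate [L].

[L] = 2.5 M

At equilibrium, K = [L] / [X₂] = 1.5.
([L]) / (1.7) = 1.5
[L] = 2.55 = 2.5 M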